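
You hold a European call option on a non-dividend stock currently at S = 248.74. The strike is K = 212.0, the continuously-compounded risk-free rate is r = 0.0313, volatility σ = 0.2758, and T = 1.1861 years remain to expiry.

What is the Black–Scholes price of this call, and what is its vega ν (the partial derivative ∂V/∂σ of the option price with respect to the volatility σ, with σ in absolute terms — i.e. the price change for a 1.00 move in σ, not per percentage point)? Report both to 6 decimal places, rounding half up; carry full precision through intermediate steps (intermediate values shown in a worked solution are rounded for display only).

σ√T = 0.2758·√1.1861 = 0.300369
d₁ = (ln(S/K) + (r+σ²/2)T) / (σ√T) = (ln(248.74/212.0) + (0.0313+0.2758²/2)·1.1861) / 0.300369 = (0.159822 + 0.082236) / 0.300369 = 0.805868
d₂ = d₁ − σ√T = 0.805868 − 0.300369 = 0.505499
e^{−rT} = e^{−0.0313·1.1861} = 0.963556
N(d₁) = 0.789840,  N(d₂) = 0.693396
Call price V = S·N(d₁) − K·e^{−rT}·N(d₂) = 196.464907 − 141.642594 = 54.822313
φ(d₁) = (1/√(2π))·e^{−d₁²/2} = 0.288330
ν = S·φ(d₁)·√T = 78.108087

price = 54.822313
ν = 78.108087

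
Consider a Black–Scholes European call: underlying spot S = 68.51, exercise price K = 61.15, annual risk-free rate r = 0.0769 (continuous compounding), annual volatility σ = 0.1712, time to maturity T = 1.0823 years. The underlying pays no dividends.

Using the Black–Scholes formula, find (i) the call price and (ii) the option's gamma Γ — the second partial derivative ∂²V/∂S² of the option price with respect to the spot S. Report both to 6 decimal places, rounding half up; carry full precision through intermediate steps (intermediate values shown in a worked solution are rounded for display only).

price = 12.992184
Γ = 0.016020

σ√T = 0.1712·√1.0823 = 0.178106
d₁ = (ln(S/K) + (r+σ²/2)T) / (σ√T) = (ln(68.51/61.15) + (0.0769+0.1712²/2)·1.0823) / 0.178106 = (0.113650 + 0.099090) / 0.178106 = 1.194457
d₂ = d₁ − σ√T = 1.194457 − 0.178106 = 1.016352
e^{−rT} = e^{−0.0769·1.0823} = 0.920141
N(d₁) = 0.883850,  N(d₂) = 0.845269
Call price V = S·N(d₁) − K·e^{−rT}·N(d₂) = 60.552592 − 47.560408 = 12.992184
φ(d₁) = (1/√(2π))·e^{−d₁²/2} = 0.195479
Γ = φ(d₁) / (S·σ·√T) = 0.016020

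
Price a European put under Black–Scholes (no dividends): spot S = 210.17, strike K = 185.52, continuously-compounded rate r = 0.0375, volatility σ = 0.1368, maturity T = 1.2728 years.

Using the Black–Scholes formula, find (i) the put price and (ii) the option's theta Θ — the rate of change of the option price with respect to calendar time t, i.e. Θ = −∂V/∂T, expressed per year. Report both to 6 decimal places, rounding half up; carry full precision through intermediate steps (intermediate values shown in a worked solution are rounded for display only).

σ√T = 0.1368·√1.2728 = 0.154336
d₁ = (ln(S/K) + (r+σ²/2)T) / (σ√T) = (ln(210.17/185.52) + (0.0375+0.1368²/2)·1.2728) / 0.154336 = (0.124754 + 0.059640) / 0.154336 = 1.194758
d₂ = d₁ − σ√T = 1.194758 − 0.154336 = 1.040423
e^{−rT} = e^{−0.0375·1.2728} = 0.953391
N(−d₁) = 0.116091,  N(−d₂) = 0.149072
Put price V = K·e^{−rT}·N(−d₂) − S·N(−d₁) = 26.366791 − 24.398788 = 1.968003
φ(d₁) = (1/√(2π))·e^{−d₁²/2} = 0.195409
Θ = −S·φ(d₁)·σ/(2√T) + r·K·e^{−rT}·N(−d₂) = −2.489949 + 0.988755 = -1.501195

price = 1.968003
Θ = -1.501195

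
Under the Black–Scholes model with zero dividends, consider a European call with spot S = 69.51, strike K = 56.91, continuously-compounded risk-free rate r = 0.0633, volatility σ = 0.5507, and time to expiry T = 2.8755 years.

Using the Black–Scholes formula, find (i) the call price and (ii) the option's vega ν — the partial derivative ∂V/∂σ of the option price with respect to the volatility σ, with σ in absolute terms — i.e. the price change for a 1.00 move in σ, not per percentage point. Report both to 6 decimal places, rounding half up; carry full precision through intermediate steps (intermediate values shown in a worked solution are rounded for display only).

σ√T = 0.5507·√2.8755 = 0.933838
d₁ = (ln(S/K) + (r+σ²/2)T) / (σ√T) = (ln(69.51/56.91) + (0.0633+0.5507²/2)·2.8755) / 0.933838 = (0.200000 + 0.618046) / 0.933838 = 0.876004
d₂ = d₁ − σ√T = 0.876004 − 0.933838 = -0.057835
e^{−rT} = e^{−0.0633·2.8755} = 0.833585
N(d₁) = 0.809486,  N(d₂) = 0.476940
Call price V = S·N(d₁) − K·e^{−rT}·N(d₂) = 56.267369 − 22.625724 = 33.641645
φ(d₁) = (1/√(2π))·e^{−d₁²/2} = 0.271816
ν = S·φ(d₁)·√T = 32.039010

price = 33.641645
ν = 32.039010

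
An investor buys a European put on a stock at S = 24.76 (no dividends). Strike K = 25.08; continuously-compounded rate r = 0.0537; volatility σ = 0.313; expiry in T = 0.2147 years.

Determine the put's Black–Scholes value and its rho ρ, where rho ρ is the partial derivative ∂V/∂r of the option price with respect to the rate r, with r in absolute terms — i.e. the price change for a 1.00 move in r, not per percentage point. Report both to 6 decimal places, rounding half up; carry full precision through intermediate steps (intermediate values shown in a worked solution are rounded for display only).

price = 1.448582
ρ = -2.834482

σ√T = 0.313·√0.2147 = 0.145031
d₁ = (ln(S/K) + (r+σ²/2)T) / (σ√T) = (ln(24.76/25.08) + (0.0537+0.313²/2)·0.2147) / 0.145031 = (-0.012841 + 0.022046) / 0.145031 = 0.063470
d₂ = d₁ − σ√T = 0.063470 − 0.145031 = -0.081561
e^{−rT} = e^{−0.0537·0.2147} = 0.988537
N(−d₁) = 0.474696,  N(−d₂) = 0.532502
Put price V = K·e^{−rT}·N(−d₂) − S·N(−d₁) = 13.202059 − 11.753477 = 1.448582
ρ = −K·T·e^{−rT}·N(−d₂) = -2.834482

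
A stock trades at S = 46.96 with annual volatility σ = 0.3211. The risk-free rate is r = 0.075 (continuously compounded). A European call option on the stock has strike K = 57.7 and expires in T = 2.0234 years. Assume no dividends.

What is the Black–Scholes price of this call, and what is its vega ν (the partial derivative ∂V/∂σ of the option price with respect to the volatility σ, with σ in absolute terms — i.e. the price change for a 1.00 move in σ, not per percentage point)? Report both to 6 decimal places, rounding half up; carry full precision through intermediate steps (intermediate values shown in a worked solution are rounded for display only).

price = 7.471787
ν = 26.489019

σ√T = 0.3211·√2.0234 = 0.456753
d₁ = (ln(S/K) + (r+σ²/2)T) / (σ√T) = (ln(46.96/57.7) + (0.075+0.3211²/2)·2.0234) / 0.456753 = (-0.205961 + 0.256067) / 0.456753 = 0.109699
d₂ = d₁ − σ√T = 0.109699 − 0.456753 = -0.347053
e^{−rT} = e^{−0.075·2.0234} = 0.859199
N(d₁) = 0.543676,  N(d₂) = 0.364276
Call price V = S·N(d₁) − K·e^{−rT}·N(d₂) = 25.531032 − 18.059245 = 7.471787
φ(d₁) = (1/√(2π))·e^{−d₁²/2} = 0.396549
ν = S·φ(d₁)·√T = 26.489019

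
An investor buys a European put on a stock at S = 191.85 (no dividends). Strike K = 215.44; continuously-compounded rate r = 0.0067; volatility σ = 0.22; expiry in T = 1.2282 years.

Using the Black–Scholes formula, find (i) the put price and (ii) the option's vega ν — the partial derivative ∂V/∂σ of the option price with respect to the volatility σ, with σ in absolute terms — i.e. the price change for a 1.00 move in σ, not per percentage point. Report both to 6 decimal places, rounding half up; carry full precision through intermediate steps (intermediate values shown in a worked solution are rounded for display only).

price = 32.464180
ν = 80.588344

σ√T = 0.22·√1.2282 = 0.243813
d₁ = (ln(S/K) + (r+σ²/2)T) / (σ√T) = (ln(191.85/215.44) + (0.0067+0.22²/2)·1.2282) / 0.243813 = (-0.115969 + 0.037951) / 0.243813 = -0.319988
d₂ = d₁ − σ√T = -0.319988 − 0.243813 = -0.563801
e^{−rT} = e^{−0.0067·1.2282} = 0.991805
N(−d₁) = 0.625511,  N(−d₂) = 0.713555
Put price V = K·e^{−rT}·N(−d₂) − S·N(−d₁) = 152.468505 − 120.004326 = 32.464180
φ(d₁) = (1/√(2π))·e^{−d₁²/2} = 0.379032
ν = S·φ(d₁)·√T = 80.588344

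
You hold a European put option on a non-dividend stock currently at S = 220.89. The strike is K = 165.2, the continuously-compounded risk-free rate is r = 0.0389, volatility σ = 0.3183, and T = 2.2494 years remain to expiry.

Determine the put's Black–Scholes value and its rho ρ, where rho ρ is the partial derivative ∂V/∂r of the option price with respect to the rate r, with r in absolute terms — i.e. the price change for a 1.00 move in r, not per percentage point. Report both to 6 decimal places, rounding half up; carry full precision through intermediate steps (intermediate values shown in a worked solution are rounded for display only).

price = 10.468162
ρ = -98.764173

σ√T = 0.3183·√2.2494 = 0.477386
d₁ = (ln(S/K) + (r+σ²/2)T) / (σ√T) = (ln(220.89/165.2) + (0.0389+0.3183²/2)·2.2494) / 0.477386 = (0.290508 + 0.201451) / 0.477386 = 1.030525
d₂ = d₁ − σ√T = 1.030525 − 0.477386 = 0.553139
e^{−rT} = e^{−0.0389·2.2494} = 0.916217
N(−d₁) = 0.151382,  N(−d₂) = 0.290084
Put price V = K·e^{−rT}·N(−d₂) − S·N(−d₁) = 43.906896 − 33.438735 = 10.468162
ρ = −K·T·e^{−rT}·N(−d₂) = -98.764173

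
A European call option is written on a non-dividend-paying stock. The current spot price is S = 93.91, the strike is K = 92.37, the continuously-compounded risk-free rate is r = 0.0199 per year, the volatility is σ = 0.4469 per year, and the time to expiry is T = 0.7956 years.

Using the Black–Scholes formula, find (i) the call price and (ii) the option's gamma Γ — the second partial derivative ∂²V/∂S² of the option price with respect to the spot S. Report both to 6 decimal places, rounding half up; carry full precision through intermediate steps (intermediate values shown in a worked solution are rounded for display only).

price = 16.142507
Γ = 0.010246

σ√T = 0.4469·√0.7956 = 0.398619
d₁ = (ln(S/K) + (r+σ²/2)T) / (σ√T) = (ln(93.91/92.37) + (0.0199+0.4469²/2)·0.7956) / 0.398619 = (0.016535 + 0.095281) / 0.398619 = 0.280507
d₂ = d₁ − σ√T = 0.280507 − 0.398619 = -0.118111
e^{−rT} = e^{−0.0199·0.7956} = 0.984292
N(d₁) = 0.610456,  N(d₂) = 0.452990
Call price V = S·N(d₁) − K·e^{−rT}·N(d₂) = 57.327912 − 41.185406 = 16.142507
φ(d₁) = (1/√(2π))·e^{−d₁²/2} = 0.383552
Γ = φ(d₁) / (S·σ·√T) = 0.010246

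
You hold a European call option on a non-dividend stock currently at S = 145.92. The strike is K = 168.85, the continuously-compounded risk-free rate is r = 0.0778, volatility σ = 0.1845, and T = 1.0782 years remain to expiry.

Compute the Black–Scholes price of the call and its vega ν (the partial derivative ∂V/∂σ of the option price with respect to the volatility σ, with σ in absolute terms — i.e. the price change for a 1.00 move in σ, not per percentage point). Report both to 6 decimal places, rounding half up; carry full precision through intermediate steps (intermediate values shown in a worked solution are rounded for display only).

σ√T = 0.1845·√1.0782 = 0.191578
d₁ = (ln(S/K) + (r+σ²/2)T) / (σ√T) = (ln(145.92/168.85) + (0.0778+0.1845²/2)·1.0782) / 0.191578 = (-0.145952 + 0.102235) / 0.191578 = -0.228195
d₂ = d₁ − σ√T = -0.228195 − 0.191578 = -0.419773
e^{−rT} = e^{−0.0778·1.0782} = 0.919538
N(d₁) = 0.409747,  N(d₂) = 0.337326
Call price V = S·N(d₁) − K·e^{−rT}·N(d₂) = 59.790336 − 52.374519 = 7.415816
φ(d₁) = (1/√(2π))·e^{−d₁²/2} = 0.388689
ν = S·φ(d₁)·√T = 58.893459

price = 7.415816
ν = 58.893459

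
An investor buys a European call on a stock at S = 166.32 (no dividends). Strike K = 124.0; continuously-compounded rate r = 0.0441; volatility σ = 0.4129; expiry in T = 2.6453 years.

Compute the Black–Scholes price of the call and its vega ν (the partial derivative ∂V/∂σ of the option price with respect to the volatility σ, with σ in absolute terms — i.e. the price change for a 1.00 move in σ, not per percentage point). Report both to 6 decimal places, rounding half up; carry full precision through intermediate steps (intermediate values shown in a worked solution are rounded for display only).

price = 70.595897
ν = 68.938631

σ√T = 0.4129·√2.6453 = 0.671556
d₁ = (ln(S/K) + (r+σ²/2)T) / (σ√T) = (ln(166.32/124.0) + (0.0441+0.4129²/2)·2.6453) / 0.671556 = (0.293632 + 0.342152) / 0.671556 = 0.946732
d₂ = d₁ − σ√T = 0.946732 − 0.671556 = 0.275176
e^{−rT} = e^{−0.0441·2.6453} = 0.889890
N(d₁) = 0.828112,  N(d₂) = 0.608409
Call price V = S·N(d₁) − K·e^{−rT}·N(d₂) = 137.731637 − 67.135740 = 70.595897
φ(d₁) = (1/√(2π))·e^{−d₁²/2} = 0.254848
ν = S·φ(d₁)·√T = 68.938631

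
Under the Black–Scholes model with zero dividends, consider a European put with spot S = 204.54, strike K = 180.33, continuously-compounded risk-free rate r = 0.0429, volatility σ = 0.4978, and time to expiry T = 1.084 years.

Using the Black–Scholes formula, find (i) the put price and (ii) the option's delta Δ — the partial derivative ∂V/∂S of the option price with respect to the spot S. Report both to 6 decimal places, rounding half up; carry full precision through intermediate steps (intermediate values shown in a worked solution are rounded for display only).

price = 24.368177
Δ = -0.276949

σ√T = 0.4978·√1.084 = 0.518286
d₁ = (ln(S/K) + (r+σ²/2)T) / (σ√T) = (ln(204.54/180.33) + (0.0429+0.4978²/2)·1.084) / 0.518286 = (0.125975 + 0.180814) / 0.518286 = 0.591930
d₂ = d₁ − σ√T = 0.591930 − 0.518286 = 0.073644
e^{−rT} = e^{−0.0429·1.084} = 0.954561
N(−d₁) = 0.276949,  N(−d₂) = 0.470647
Put price V = K·e^{−rT}·N(−d₂) − S·N(−d₁) = 81.015297 − 56.647120 = 24.368177
Δ = −N(−d₁) = -0.276949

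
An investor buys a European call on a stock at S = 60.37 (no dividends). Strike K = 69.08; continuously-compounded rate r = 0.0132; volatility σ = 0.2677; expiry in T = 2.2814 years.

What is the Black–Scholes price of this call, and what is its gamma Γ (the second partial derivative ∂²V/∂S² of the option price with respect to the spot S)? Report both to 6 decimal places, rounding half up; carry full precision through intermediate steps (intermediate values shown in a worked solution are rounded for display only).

price = 7.210523
Γ = 0.016317

σ√T = 0.2677·√2.2814 = 0.404342
d₁ = (ln(S/K) + (r+σ²/2)T) / (σ√T) = (ln(60.37/69.08) + (0.0132+0.2677²/2)·2.2814) / 0.404342 = (-0.134773 + 0.111861) / 0.404342 = -0.056665
d₂ = d₁ − σ√T = -0.056665 − 0.404342 = -0.461007
e^{−rT} = e^{−0.0132·2.2814} = 0.970334
N(d₁) = 0.477406,  N(d₂) = 0.322397
Call price V = S·N(d₁) − K·e^{−rT}·N(d₂) = 28.820995 − 21.610472 = 7.210523
φ(d₁) = (1/√(2π))·e^{−d₁²/2} = 0.398302
Γ = φ(d₁) / (S·σ·√T) = 0.016317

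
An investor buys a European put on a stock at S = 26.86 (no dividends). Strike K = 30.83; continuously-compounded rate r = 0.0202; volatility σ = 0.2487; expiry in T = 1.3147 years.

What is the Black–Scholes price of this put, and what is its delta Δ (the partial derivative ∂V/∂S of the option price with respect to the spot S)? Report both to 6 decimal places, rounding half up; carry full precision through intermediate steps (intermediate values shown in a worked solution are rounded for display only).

σ√T = 0.2487·√1.3147 = 0.285160
d₁ = (ln(S/K) + (r+σ²/2)T) / (σ√T) = (ln(26.86/30.83) + (0.0202+0.2487²/2)·1.3147) / 0.285160 = (-0.137850 + 0.067215) / 0.285160 = -0.247702
d₂ = d₁ − σ√T = -0.247702 − 0.285160 = -0.532863
e^{−rT} = e^{−0.0202·1.3147} = 0.973793
N(−d₁) = 0.597818,  N(−d₂) = 0.702936
Put price V = K·e^{−rT}·N(−d₂) − S·N(−d₁) = 21.103554 − 16.057383 = 5.046171
Δ = −N(−d₁) = -0.597818

price = 5.046171
Δ = -0.597818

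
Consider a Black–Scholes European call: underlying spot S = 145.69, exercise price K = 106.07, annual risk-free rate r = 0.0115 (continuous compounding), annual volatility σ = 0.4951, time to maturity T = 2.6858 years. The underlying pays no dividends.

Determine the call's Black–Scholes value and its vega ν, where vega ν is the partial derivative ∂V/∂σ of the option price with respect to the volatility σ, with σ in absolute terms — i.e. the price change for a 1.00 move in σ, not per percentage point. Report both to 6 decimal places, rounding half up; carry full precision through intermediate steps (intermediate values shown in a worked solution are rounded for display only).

σ√T = 0.4951·√2.6858 = 0.811390
d₁ = (ln(S/K) + (r+σ²/2)T) / (σ√T) = (ln(145.69/106.07) + (0.0115+0.4951²/2)·2.6858) / 0.811390 = (0.317382 + 0.360064) / 0.811390 = 0.834920
d₂ = d₁ − σ√T = 0.834920 − 0.811390 = 0.023529
e^{−rT} = e^{−0.0115·2.6858} = 0.969585
N(d₁) = 0.798119,  N(d₂) = 0.509386
Call price V = S·N(d₁) − K·e^{−rT}·N(d₂) = 116.277884 − 52.387255 = 63.890630
φ(d₁) = (1/√(2π))·e^{−d₁²/2} = 0.281539
ν = S·φ(d₁)·√T = 67.221055

price = 63.890630
ν = 67.221055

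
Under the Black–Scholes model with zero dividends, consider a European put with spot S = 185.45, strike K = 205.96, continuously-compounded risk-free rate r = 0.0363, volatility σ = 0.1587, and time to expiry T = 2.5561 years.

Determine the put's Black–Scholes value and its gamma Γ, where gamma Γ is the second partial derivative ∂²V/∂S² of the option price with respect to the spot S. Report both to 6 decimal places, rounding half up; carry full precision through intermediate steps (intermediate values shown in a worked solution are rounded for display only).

price = 19.986566
Γ = 0.008452

σ√T = 0.1587·√2.5561 = 0.253727
d₁ = (ln(S/K) + (r+σ²/2)T) / (σ√T) = (ln(185.45/205.96) + (0.0363+0.1587²/2)·2.5561) / 0.253727 = (-0.104897 + 0.124975) / 0.253727 = 0.079134
d₂ = d₁ − σ√T = 0.079134 − 0.253727 = -0.174593
e^{−rT} = e^{−0.0363·2.5561} = 0.911388
N(−d₁) = 0.468463,  N(−d₂) = 0.569300
Put price V = K·e^{−rT}·N(−d₂) − S·N(−d₁) = 106.863051 − 86.876486 = 19.986566
φ(d₁) = (1/√(2π))·e^{−d₁²/2} = 0.397695
Γ = φ(d₁) / (S·σ·√T) = 0.008452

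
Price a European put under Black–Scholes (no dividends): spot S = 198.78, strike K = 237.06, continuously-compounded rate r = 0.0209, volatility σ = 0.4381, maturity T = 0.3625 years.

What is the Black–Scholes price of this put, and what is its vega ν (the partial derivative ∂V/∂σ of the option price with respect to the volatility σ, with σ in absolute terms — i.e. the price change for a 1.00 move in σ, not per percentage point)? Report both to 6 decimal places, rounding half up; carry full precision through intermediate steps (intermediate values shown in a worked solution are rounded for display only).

σ√T = 0.4381·√0.3625 = 0.263771
d₁ = (ln(S/K) + (r+σ²/2)T) / (σ√T) = (ln(198.78/237.06) + (0.0209+0.4381²/2)·0.3625) / 0.263771 = (-0.176115 + 0.042364) / 0.263771 = -0.507071
d₂ = d₁ − σ√T = -0.507071 − 0.263771 = -0.770842
e^{−rT} = e^{−0.0209·0.3625} = 0.992452
N(−d₁) = 0.693948,  N(−d₂) = 0.779600
Put price V = K·e^{−rT}·N(−d₂) − S·N(−d₁) = 183.417036 − 137.942895 = 45.474141
φ(d₁) = (1/√(2π))·e^{−d₁²/2} = 0.350814
ν = S·φ(d₁)·√T = 41.985913

price = 45.474141
ν = 41.985913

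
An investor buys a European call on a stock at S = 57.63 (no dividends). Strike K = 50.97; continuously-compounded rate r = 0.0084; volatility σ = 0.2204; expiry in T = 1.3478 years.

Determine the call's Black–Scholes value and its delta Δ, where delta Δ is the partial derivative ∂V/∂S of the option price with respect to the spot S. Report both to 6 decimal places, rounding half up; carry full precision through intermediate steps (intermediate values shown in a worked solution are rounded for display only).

price = 9.848702
Δ = 0.742842

σ√T = 0.2204·√1.3478 = 0.255873
d₁ = (ln(S/K) + (r+σ²/2)T) / (σ√T) = (ln(57.63/50.97) + (0.0084+0.2204²/2)·1.3478) / 0.255873 = (0.122806 + 0.044057) / 0.255873 = 0.652132
d₂ = d₁ − σ√T = 0.652132 − 0.255873 = 0.396260
e^{−rT} = e^{−0.0084·1.3478} = 0.988742
N(d₁) = 0.742842,  N(d₂) = 0.654043
Call price V = S·N(d₁) − K·e^{−rT}·N(d₂) = 42.809993 − 32.961291 = 9.848702
Δ = N(d₁) = 0.742842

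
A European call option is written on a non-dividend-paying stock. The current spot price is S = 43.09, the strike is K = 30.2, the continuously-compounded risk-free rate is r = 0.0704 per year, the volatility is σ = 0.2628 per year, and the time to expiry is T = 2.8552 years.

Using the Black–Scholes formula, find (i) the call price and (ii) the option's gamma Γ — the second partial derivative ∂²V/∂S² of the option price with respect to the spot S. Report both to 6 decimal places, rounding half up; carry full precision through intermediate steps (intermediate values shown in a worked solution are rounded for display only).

σ√T = 0.2628·√2.8552 = 0.444062
d₁ = (ln(S/K) + (r+σ²/2)T) / (σ√T) = (ln(43.09/30.2) + (0.0704+0.2628²/2)·2.8552) / 0.444062 = (0.355449 + 0.299602) / 0.444062 = 1.475133
d₂ = d₁ − σ√T = 1.475133 − 0.444062 = 1.031071
e^{−rT} = e^{−0.0704·2.8552} = 0.817907
N(d₁) = 0.929912,  N(d₂) = 0.848746
Call price V = S·N(d₁) − K·e^{−rT}·N(d₂) = 40.069892 − 20.964717 = 19.105176
φ(d₁) = (1/√(2π))·e^{−d₁²/2} = 0.134398
Γ = φ(d₁) / (S·σ·√T) = 0.007024

price = 19.105176
Γ = 0.007024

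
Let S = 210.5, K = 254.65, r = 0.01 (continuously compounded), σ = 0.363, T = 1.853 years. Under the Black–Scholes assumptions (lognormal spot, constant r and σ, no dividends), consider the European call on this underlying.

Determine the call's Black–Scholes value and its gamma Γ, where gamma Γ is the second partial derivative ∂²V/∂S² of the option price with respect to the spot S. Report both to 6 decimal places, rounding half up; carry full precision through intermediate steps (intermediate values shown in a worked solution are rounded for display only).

price = 27.820367
Γ = 0.003816

σ√T = 0.363·√1.853 = 0.494134
d₁ = (ln(S/K) + (r+σ²/2)T) / (σ√T) = (ln(210.5/254.65) + (0.01+0.363²/2)·1.853) / 0.494134 = (-0.190404 + 0.140614) / 0.494134 = -0.100763
d₂ = d₁ − σ√T = -0.100763 − 0.494134 = -0.594897
e^{−rT} = e^{−0.01·1.853} = 0.981641
N(d₁) = 0.459869,  N(d₂) = 0.275956
Call price V = S·N(d₁) − K·e^{−rT}·N(d₂) = 96.802480 − 68.982113 = 27.820367
φ(d₁) = (1/√(2π))·e^{−d₁²/2} = 0.396922
Γ = φ(d₁) / (S·σ·√T) = 0.003816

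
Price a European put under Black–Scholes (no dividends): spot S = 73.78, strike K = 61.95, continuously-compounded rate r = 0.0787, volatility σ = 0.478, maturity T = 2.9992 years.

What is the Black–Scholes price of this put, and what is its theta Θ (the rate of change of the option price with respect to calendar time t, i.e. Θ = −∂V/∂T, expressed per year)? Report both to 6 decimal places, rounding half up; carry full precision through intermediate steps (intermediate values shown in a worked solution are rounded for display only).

price = 9.475622
Θ = -0.885645

σ√T = 0.478·√2.9992 = 0.827810
d₁ = (ln(S/K) + (r+σ²/2)T) / (σ√T) = (ln(73.78/61.95) + (0.0787+0.478²/2)·2.9992) / 0.827810 = (0.174760 + 0.578672) / 0.827810 = 0.910151
d₂ = d₁ − σ√T = 0.910151 − 0.827810 = 0.082341
e^{−rT} = e^{−0.0787·2.9992} = 0.789751
N(−d₁) = 0.181372,  N(−d₂) = 0.467188
Put price V = K·e^{−rT}·N(−d₂) − S·N(−d₁) = 22.857213 − 13.381591 = 9.475622
φ(d₁) = (1/√(2π))·e^{−d₁²/2} = 0.263652
Θ = −S·φ(d₁)·σ/(2√T) + r·K·e^{−rT}·N(−d₂) = −2.684508 + 1.798863 = -0.885645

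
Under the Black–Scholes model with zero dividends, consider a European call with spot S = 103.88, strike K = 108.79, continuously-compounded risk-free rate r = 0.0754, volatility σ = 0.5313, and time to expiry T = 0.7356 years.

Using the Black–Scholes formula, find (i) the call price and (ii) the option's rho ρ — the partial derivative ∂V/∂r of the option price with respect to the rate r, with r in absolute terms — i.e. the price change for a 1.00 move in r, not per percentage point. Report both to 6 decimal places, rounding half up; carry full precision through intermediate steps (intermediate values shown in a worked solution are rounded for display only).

σ√T = 0.5313·√0.7356 = 0.455681
d₁ = (ln(S/K) + (r+σ²/2)T) / (σ√T) = (ln(103.88/108.79) + (0.0754+0.5313²/2)·0.7356) / 0.455681 = (-0.046183 + 0.159287) / 0.455681 = 0.248208
d₂ = d₁ − σ√T = 0.248208 − 0.455681 = -0.207473
e^{−rT} = e^{−0.0754·0.7356} = 0.946046
N(d₁) = 0.598013,  N(d₂) = 0.417820
Call price V = S·N(d₁) − K·e^{−rT}·N(d₂) = 62.121624 − 43.002213 = 19.119411
ρ = K·T·e^{−rT}·N(d₂) = 31.632428

price = 19.119411
ρ = 31.632428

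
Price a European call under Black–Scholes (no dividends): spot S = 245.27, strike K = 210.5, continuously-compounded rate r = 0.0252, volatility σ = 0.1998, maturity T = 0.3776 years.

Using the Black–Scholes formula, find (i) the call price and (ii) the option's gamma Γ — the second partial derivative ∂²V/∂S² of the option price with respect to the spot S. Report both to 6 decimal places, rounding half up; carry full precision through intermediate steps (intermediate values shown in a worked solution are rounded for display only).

price = 37.966334
Γ = 0.005084

σ√T = 0.1998·√0.3776 = 0.122775
d₁ = (ln(S/K) + (r+σ²/2)T) / (σ√T) = (ln(245.27/210.5) + (0.0252+0.1998²/2)·0.3776) / 0.122775 = (0.152874 + 0.017052) / 0.122775 = 1.384042
d₂ = d₁ − σ√T = 1.384042 − 0.122775 = 1.261267
e^{−rT} = e^{−0.0252·0.3776} = 0.990530
N(d₁) = 0.916827,  N(d₂) = 0.896394
Call price V = S·N(d₁) − K·e^{−rT}·N(d₂) = 224.870226 − 186.903892 = 37.966334
φ(d₁) = (1/√(2π))·e^{−d₁²/2} = 0.153091
Γ = φ(d₁) / (S·σ·√T) = 0.005084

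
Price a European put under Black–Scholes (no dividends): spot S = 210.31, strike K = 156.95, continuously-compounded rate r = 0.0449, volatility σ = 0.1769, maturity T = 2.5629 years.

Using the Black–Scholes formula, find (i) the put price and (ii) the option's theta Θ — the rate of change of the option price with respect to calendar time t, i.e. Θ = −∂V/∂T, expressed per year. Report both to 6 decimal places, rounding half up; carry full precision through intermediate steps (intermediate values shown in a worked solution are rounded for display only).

σ√T = 0.1769·√2.5629 = 0.283200
d₁ = (ln(S/K) + (r+σ²/2)T) / (σ√T) = (ln(210.31/156.95) + (0.0449+0.1769²/2)·2.5629) / 0.283200 = (0.292655 + 0.155175) / 0.283200 = 1.581322
d₂ = d₁ − σ√T = 1.581322 − 0.283200 = 1.298122
e^{−rT} = e^{−0.0449·2.5629} = 0.891300
N(−d₁) = 0.056902,  N(−d₂) = 0.097123
Put price V = K·e^{−rT}·N(−d₂) − S·N(−d₁) = 13.586462 − 11.967110 = 1.619352
φ(d₁) = (1/√(2π))·e^{−d₁²/2} = 0.114266
Θ = −S·φ(d₁)·σ/(2√T) + r·K·e^{−rT}·N(−d₂) = −1.327725 + 0.610032 = -0.717693

price = 1.619352
Θ = -0.717693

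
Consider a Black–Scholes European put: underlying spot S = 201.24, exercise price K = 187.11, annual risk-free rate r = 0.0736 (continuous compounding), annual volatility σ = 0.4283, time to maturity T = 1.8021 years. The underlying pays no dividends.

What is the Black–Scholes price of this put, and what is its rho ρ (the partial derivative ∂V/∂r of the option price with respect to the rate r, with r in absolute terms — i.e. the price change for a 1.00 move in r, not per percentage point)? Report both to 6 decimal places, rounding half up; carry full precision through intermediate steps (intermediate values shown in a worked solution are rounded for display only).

price = 25.144561
ρ = -139.433940

σ√T = 0.4283·√1.8021 = 0.574960
d₁ = (ln(S/K) + (r+σ²/2)T) / (σ√T) = (ln(201.24/187.11) + (0.0736+0.4283²/2)·1.8021) / 0.574960 = (0.072802 + 0.297924) / 0.574960 = 0.644785
d₂ = d₁ − σ√T = 0.644785 − 0.574960 = 0.069825
e^{−rT} = e^{−0.0736·1.8021} = 0.875785
N(−d₁) = 0.259533,  N(−d₂) = 0.472166
Put price V = K·e^{−rT}·N(−d₂) − S·N(−d₁) = 77.373031 − 52.228470 = 25.144561
ρ = −K·T·e^{−rT}·N(−d₂) = -139.433940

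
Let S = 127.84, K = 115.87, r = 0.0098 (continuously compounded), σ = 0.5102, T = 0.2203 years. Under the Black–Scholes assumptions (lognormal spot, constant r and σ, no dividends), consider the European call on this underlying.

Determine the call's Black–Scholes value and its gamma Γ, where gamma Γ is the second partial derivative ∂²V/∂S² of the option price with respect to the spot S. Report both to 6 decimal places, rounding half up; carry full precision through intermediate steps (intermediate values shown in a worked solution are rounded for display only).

price = 18.712088
Γ = 0.011268

σ√T = 0.5102·√0.2203 = 0.239468
d₁ = (ln(S/K) + (r+σ²/2)T) / (σ√T) = (ln(127.84/115.87) + (0.0098+0.5102²/2)·0.2203) / 0.239468 = (0.098311 + 0.030831) / 0.239468 = 0.539287
d₂ = d₁ − σ√T = 0.539287 − 0.239468 = 0.299819
e^{−rT} = e^{−0.0098·0.2203} = 0.997843
N(d₁) = 0.705156,  N(d₂) = 0.617842
Call price V = S·N(d₁) − K·e^{−rT}·N(d₂) = 90.147089 − 71.435001 = 18.712088
φ(d₁) = (1/√(2π))·e^{−d₁²/2} = 0.344951
Γ = φ(d₁) / (S·σ·√T) = 0.011268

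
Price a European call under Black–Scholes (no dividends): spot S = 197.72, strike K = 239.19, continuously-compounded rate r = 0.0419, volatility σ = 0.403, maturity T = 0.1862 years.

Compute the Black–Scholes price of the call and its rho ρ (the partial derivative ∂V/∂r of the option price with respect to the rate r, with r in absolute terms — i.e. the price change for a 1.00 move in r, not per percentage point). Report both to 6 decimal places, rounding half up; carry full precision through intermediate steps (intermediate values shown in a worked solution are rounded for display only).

price = 2.843576
ρ = 5.646112

σ√T = 0.403·√0.1862 = 0.173898
d₁ = (ln(S/K) + (r+σ²/2)T) / (σ√T) = (ln(197.72/239.19) + (0.0419+0.403²/2)·0.1862) / 0.173898 = (-0.190406 + 0.022922) / 0.173898 = -0.963117
d₂ = d₁ − σ√T = -0.963117 − 0.173898 = -1.137015
e^{−rT} = e^{−0.0419·0.1862} = 0.992229
N(d₁) = 0.167744,  N(d₂) = 0.127766
Call price V = S·N(d₁) − K·e^{−rT}·N(d₂) = 33.166414 − 30.322838 = 2.843576
ρ = K·T·e^{−rT}·N(d₂) = 5.646112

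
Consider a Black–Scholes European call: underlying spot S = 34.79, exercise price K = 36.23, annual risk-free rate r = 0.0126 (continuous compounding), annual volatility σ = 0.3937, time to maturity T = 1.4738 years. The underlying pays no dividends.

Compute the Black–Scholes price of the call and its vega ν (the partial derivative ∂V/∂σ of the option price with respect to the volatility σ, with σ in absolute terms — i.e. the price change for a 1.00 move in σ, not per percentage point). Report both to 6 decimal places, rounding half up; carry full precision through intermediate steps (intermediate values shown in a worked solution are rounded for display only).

σ√T = 0.3937·√1.4738 = 0.477952
d₁ = (ln(S/K) + (r+σ²/2)T) / (σ√T) = (ln(34.79/36.23) + (0.0126+0.3937²/2)·1.4738) / 0.477952 = (-0.040558 + 0.132789) / 0.477952 = 0.192972
d₂ = d₁ − σ√T = 0.192972 − 0.477952 = -0.284980
e^{−rT} = e^{−0.0126·1.4738} = 0.981601
N(d₁) = 0.576510,  N(d₂) = 0.387830
Call price V = S·N(d₁) − K·e^{−rT}·N(d₂) = 20.056773 − 13.792552 = 6.264221
φ(d₁) = (1/√(2π))·e^{−d₁²/2} = 0.391583
ν = S·φ(d₁)·√T = 16.538555

price = 6.264221
ν = 16.538555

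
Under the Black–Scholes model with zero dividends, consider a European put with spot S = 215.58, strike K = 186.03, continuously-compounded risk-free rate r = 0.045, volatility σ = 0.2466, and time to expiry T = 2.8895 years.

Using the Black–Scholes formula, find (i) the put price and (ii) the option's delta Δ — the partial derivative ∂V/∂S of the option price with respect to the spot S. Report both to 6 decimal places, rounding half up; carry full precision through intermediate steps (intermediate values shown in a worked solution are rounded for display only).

price = 11.837567
Δ = -0.191747

σ√T = 0.2466·√2.8895 = 0.419184
d₁ = (ln(S/K) + (r+σ²/2)T) / (σ√T) = (ln(215.58/186.03) + (0.045+0.2466²/2)·2.8895) / 0.419184 = (0.147424 + 0.217885) / 0.419184 = 0.871477
d₂ = d₁ − σ√T = 0.871477 − 0.419184 = 0.452294
e^{−rT} = e^{−0.045·2.8895} = 0.878071
N(−d₁) = 0.191747,  N(−d₂) = 0.325529
Put price V = K·e^{−rT}·N(−d₂) − S·N(−d₁) = 53.174339 − 41.336773 = 11.837567
Δ = −N(−d₁) = -0.191747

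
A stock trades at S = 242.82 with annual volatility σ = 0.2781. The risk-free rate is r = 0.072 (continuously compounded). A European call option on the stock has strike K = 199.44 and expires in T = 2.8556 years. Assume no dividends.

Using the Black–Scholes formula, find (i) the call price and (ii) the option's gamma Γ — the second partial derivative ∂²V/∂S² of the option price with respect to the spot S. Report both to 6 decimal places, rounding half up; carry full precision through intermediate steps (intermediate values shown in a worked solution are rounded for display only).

price = 90.423932
Γ = 0.001927

σ√T = 0.2781·√2.8556 = 0.469948
d₁ = (ln(S/K) + (r+σ²/2)T) / (σ√T) = (ln(242.82/199.44) + (0.072+0.2781²/2)·2.8556) / 0.469948 = (0.196807 + 0.316029) / 0.469948 = 1.091261
d₂ = d₁ − σ√T = 1.091261 − 0.469948 = 0.621313
e^{−rT} = e^{−0.072·2.8556} = 0.814156
N(d₁) = 0.862421,  N(d₂) = 0.732803
Call price V = S·N(d₁) − K·e^{−rT}·N(d₂) = 209.413051 − 118.989119 = 90.423932
φ(d₁) = (1/√(2π))·e^{−d₁²/2} = 0.219948
Γ = φ(d₁) / (S·σ·√T) = 0.001927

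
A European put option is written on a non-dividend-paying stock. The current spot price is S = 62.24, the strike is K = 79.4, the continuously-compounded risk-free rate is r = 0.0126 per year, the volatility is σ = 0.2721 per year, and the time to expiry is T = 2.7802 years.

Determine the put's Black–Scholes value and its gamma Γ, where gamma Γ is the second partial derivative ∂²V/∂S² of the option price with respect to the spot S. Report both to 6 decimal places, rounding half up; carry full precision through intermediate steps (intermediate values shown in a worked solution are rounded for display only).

σ√T = 0.2721·√2.7802 = 0.453698
d₁ = (ln(S/K) + (r+σ²/2)T) / (σ√T) = (ln(62.24/79.4) + (0.0126+0.2721²/2)·2.7802) / 0.453698 = (-0.243500 + 0.137951) / 0.453698 = -0.232642
d₂ = d₁ − σ√T = -0.232642 − 0.453698 = -0.686340
e^{−rT} = e^{−0.0126·2.7802} = 0.965576
N(−d₁) = 0.591980,  N(−d₂) = 0.753751
Put price V = K·e^{−rT}·N(−d₂) − S·N(−d₁) = 57.787591 − 36.844856 = 20.942735
φ(d₁) = (1/√(2π))·e^{−d₁²/2} = 0.388291
Γ = φ(d₁) / (S·σ·√T) = 0.013751

price = 20.942735
Γ = 0.013751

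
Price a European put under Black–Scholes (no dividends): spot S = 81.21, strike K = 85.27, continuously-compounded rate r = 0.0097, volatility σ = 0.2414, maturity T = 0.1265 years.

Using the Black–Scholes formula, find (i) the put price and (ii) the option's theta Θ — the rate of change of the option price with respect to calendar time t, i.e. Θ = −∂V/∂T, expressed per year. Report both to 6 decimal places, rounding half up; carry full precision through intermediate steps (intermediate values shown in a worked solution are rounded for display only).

price = 5.252006
Θ = -9.050402

σ√T = 0.2414·√0.1265 = 0.085858
d₁ = (ln(S/K) + (r+σ²/2)T) / (σ√T) = (ln(81.21/85.27) + (0.0097+0.2414²/2)·0.1265) / 0.085858 = (-0.048784 + 0.004913) / 0.085858 = -0.510974
d₂ = d₁ − σ√T = -0.510974 − 0.085858 = -0.596833
e^{−rT} = e^{−0.0097·0.1265} = 0.998774
N(−d₁) = 0.695316,  N(−d₂) = 0.724690
Put price V = K·e^{−rT}·N(−d₂) − S·N(−d₁) = 61.718580 − 56.466574 = 5.252006
φ(d₁) = (1/√(2π))·e^{−d₁²/2} = 0.350118
Θ = −S·φ(d₁)·σ/(2√T) + r·K·e^{−rT}·N(−d₂) = −9.649072 + 0.598670 = -9.050402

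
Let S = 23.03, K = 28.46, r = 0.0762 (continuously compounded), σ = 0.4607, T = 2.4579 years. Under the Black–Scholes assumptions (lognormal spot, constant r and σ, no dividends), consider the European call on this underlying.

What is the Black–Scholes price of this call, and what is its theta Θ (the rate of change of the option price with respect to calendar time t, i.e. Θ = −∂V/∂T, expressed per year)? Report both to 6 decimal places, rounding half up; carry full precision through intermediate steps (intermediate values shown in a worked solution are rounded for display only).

price = 6.293800
Θ = -1.902504

σ√T = 0.4607·√2.4579 = 0.722271
d₁ = (ln(S/K) + (r+σ²/2)T) / (σ√T) = (ln(23.03/28.46) + (0.0762+0.4607²/2)·2.4579) / 0.722271 = (-0.211702 + 0.448130) / 0.722271 = 0.327340
d₂ = d₁ − σ√T = 0.327340 − 0.722271 = -0.394932
e^{−rT} = e^{−0.0762·2.4579} = 0.829202
N(d₁) = 0.628294,  N(d₂) = 0.346447
Call price V = S·N(d₁) − K·e^{−rT}·N(d₂) = 14.469622 − 8.175822 = 6.293800
φ(d₁) = (1/√(2π))·e^{−d₁²/2} = 0.378131
Θ = −S·φ(d₁)·σ/(2√T) − r·K·e^{−rT}·N(d₂) = −1.279507 − 0.622998 = -1.902504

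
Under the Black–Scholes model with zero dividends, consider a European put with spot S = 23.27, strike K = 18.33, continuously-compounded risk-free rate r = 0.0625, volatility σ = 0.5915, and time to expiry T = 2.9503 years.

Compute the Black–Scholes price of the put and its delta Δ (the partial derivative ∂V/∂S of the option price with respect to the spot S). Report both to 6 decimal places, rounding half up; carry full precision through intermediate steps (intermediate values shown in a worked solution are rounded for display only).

price = 4.044209
Δ = -0.177650

σ√T = 0.5915·√2.9503 = 1.015986
d₁ = (ln(S/K) + (r+σ²/2)T) / (σ√T) = (ln(23.27/18.33) + (0.0625+0.5915²/2)·2.9503) / 1.015986 = (0.238626 + 0.700508) / 1.015986 = 0.924357
d₂ = d₁ − σ√T = 0.924357 − 1.015986 = -0.091630
e^{−rT} = e^{−0.0625·2.9503} = 0.831608
N(−d₁) = 0.177650,  N(−d₂) = 0.536504
Put price V = K·e^{−rT}·N(−d₂) − S·N(−d₁) = 8.178132 − 4.133923 = 4.044209
Δ = −N(−d₁) = -0.177650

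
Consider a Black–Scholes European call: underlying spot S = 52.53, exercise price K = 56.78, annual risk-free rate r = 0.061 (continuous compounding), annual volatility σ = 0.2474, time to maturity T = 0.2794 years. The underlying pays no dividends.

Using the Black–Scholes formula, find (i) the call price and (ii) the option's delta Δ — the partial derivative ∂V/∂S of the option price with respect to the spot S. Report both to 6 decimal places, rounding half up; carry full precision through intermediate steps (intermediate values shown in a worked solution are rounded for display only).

price = 1.477996
Δ = 0.344868

σ√T = 0.2474·√0.2794 = 0.130771
d₁ = (ln(S/K) + (r+σ²/2)T) / (σ√T) = (ln(52.53/56.78) + (0.061+0.2474²/2)·0.2794) / 0.130771 = (-0.077800 + 0.025594) / 0.130771 = -0.399214
d₂ = d₁ − σ√T = -0.399214 − 0.130771 = -0.529985
e^{−rT} = e^{−0.061·0.2794} = 0.983101
N(d₁) = 0.344868,  N(d₂) = 0.298061
Call price V = S·N(d₁) − K·e^{−rT}·N(d₂) = 18.115912 − 16.637916 = 1.477996
Δ = N(d₁) = 0.344868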